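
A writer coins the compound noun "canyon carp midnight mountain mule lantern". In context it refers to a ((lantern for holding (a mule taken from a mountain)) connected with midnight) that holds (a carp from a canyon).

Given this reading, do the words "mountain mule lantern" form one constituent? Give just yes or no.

yes

The paraphrase groups the words so that "mountain mule lantern" is one unit: it corresponds to a single parenthesized sub-phrase.
The full structure is [[canyon carp] [midnight [[mountain mule] lantern]]], in which [mountain mule lantern] is a constituent.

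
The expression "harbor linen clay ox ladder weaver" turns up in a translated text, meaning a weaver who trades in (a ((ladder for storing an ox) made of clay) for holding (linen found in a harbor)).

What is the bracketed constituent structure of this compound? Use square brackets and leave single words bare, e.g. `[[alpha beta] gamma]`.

At the top level: head "weaver"; modifier "harbor linen clay ox ladder".
Inside "harbor linen clay ox ladder": head "ladder" (specifically "clay ox ladder"), modifier "harbor linen".
Inside "harbor linen": head "linen", modifier "harbor".
Inside "clay ox ladder": head "ladder" (specifically "ox ladder"), modifier "clay".
Inside "ox ladder": head "ladder", modifier "ox".
So the structure is [[[harbor linen] [clay [ox ladder]]] weaver].

[[[harbor linen] [clay [ox ladder]]] weaver]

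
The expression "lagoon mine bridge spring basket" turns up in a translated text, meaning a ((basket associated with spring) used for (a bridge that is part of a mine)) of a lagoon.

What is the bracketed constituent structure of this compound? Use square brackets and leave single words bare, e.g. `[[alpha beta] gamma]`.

The outermost head in the paraphrase is "basket" (specifically "mine bridge spring basket"), modified by "lagoon".
Inside "mine bridge spring basket": head "basket" (specifically "spring basket"), modifier "mine bridge".
Inside "mine bridge": head "bridge", modifier "mine".
Inside "spring basket": head "basket", modifier "spring".
Assembled: [lagoon [[mine bridge] [spring basket]]].

[lagoon [[mine bridge] [spring basket]]]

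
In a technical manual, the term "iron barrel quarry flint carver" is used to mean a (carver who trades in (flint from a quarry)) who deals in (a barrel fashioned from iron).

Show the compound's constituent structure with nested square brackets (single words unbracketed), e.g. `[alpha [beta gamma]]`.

The outermost head in the paraphrase is "carver" (specifically "quarry flint carver"), modified by "iron barrel".
"iron barrel" → head "barrel", modifier "iron".
"quarry flint carver" → head "carver", modifier "quarry flint".
"quarry flint" → head "flint", modifier "quarry".
Assembled: [[iron barrel] [[quarry flint] carver]].

[[iron barrel] [[quarry flint] carver]]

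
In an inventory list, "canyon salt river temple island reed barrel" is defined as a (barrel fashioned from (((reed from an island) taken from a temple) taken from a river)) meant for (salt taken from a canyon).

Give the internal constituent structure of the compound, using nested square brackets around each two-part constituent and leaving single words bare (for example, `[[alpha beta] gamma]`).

The outermost head in the paraphrase is "barrel" (specifically "river temple island reed barrel"), modified by "canyon salt".
Inside "canyon salt": head "salt", modifier "canyon".
Inside "river temple island reed barrel": head "barrel", modifier "river temple island reed".
Inside "river temple island reed": head "reed" (specifically "temple island reed"), modifier "river".
Inside "temple island reed": head "reed" (specifically "island reed"), modifier "temple".
Inside "island reed": head "reed", modifier "island".
Putting it together: [[canyon salt] [[river [temple [island reed]]] barrel]].

[[canyon salt] [[river [temple [island reed]]] barrel]]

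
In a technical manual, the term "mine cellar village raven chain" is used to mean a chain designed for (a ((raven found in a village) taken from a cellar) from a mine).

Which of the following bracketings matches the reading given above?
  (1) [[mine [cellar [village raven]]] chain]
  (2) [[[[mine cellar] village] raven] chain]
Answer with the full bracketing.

[[mine [cellar [village raven]]] chain]

The paraphrase's head is the "chain" part ("chain"); its modifier is "mine cellar village raven".
That top-level split, carried through the inner groups, gives [[mine [cellar [village raven]]] chain].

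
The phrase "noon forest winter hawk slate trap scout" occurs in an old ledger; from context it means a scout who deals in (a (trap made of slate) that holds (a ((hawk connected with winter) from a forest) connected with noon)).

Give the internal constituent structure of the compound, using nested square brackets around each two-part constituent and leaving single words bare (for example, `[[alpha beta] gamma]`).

[[[noon [forest [winter hawk]]] [slate trap]] scout]

Whole compound: head "scout", modifier "noon forest winter hawk slate trap".
Inside "noon forest winter hawk slate trap": head "trap" (specifically "slate trap"), modifier "noon forest winter hawk".
Inside "noon forest winter hawk": head "hawk" (specifically "forest winter hawk"), modifier "noon".
Inside "forest winter hawk": head "hawk" (specifically "winter hawk"), modifier "forest".
Inside "winter hawk": head "hawk", modifier "winter".
Inside "slate trap": head "trap", modifier "slate".
So the structure is [[[noon [forest [winter hawk]]] [slate trap]] scout].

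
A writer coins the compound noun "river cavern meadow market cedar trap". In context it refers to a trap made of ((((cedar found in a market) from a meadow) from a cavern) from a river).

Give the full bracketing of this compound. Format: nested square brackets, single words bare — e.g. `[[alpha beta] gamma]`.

Whole compound: head "trap", modifier "river cavern meadow market cedar".
"river cavern meadow market cedar" → head "cedar" (specifically "cavern meadow market cedar"), modifier "river".
"cavern meadow market cedar" → head "cedar" (specifically "meadow market cedar"), modifier "cavern".
"meadow market cedar" → head "cedar" (specifically "market cedar"), modifier "meadow".
"market cedar" → head "cedar", modifier "market".
Assembled: [[river [cavern [meadow [market cedar]]]] trap].

[[river [cavern [meadow [market cedar]]]] trap]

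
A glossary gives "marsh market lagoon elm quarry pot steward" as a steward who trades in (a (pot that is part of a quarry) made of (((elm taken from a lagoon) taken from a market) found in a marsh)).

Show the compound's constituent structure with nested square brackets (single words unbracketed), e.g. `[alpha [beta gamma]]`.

[[[marsh [market [lagoon elm]]] [quarry pot]] steward]

Overall it is a kind of steward; the modifier is "marsh market lagoon elm quarry pot".
"marsh market lagoon elm quarry pot" → head "pot" (specifically "quarry pot"), modifier "marsh market lagoon elm".
"marsh market lagoon elm" → head "elm" (specifically "market lagoon elm"), modifier "marsh".
"market lagoon elm" → head "elm" (specifically "lagoon elm"), modifier "market".
"lagoon elm" → head "elm", modifier "lagoon".
"quarry pot" → head "pot", modifier "quarry".
So the structure is [[[marsh [market [lagoon elm]]] [quarry pot]] steward].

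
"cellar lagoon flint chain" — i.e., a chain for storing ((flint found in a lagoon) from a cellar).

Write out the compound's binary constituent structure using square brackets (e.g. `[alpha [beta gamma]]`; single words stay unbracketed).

[[cellar [lagoon flint]] chain]

Overall it is a kind of chain; the modifier is "cellar lagoon flint".
Inside "cellar lagoon flint": head "flint" (specifically "lagoon flint"), modifier "cellar".
Inside "lagoon flint": head "flint", modifier "lagoon".
Putting it together: [[cellar [lagoon flint]] chain].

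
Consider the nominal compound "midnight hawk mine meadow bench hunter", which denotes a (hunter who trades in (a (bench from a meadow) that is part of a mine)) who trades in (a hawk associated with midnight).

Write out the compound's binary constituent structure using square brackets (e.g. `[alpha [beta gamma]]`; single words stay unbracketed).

Whole compound: head "hunter" (specifically "mine meadow bench hunter"), modifier "midnight hawk".
Inside "midnight hawk": head "hawk", modifier "midnight".
Inside "mine meadow bench hunter": head "hunter", modifier "mine meadow bench".
Inside "mine meadow bench": head "bench" (specifically "meadow bench"), modifier "mine".
Inside "meadow bench": head "bench", modifier "meadow".
So the structure is [[midnight hawk] [[mine [meadow bench]] hunter]].

[[midnight hawk] [[mine [meadow bench]] hunter]]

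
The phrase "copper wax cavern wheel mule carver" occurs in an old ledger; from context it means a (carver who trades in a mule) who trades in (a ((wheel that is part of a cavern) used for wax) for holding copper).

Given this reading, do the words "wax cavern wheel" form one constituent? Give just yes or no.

yes

The paraphrase groups the words so that "wax cavern wheel" is one unit: it corresponds to a single parenthesized sub-phrase.
The full structure is [[copper [wax [cavern wheel]]] [mule carver]], in which [wax cavern wheel] is a constituent.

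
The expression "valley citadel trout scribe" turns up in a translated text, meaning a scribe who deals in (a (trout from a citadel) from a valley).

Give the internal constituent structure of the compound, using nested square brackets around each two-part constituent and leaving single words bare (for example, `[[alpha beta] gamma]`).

Overall it is a kind of scribe; the modifier is "valley citadel trout".
Within "valley citadel trout", the head is "trout" (specifically "citadel trout") and the modifier is "valley".
Within "citadel trout", the head is "trout" and the modifier is "citadel".
Assembled: [[valley [citadel trout]] scribe].

[[valley [citadel trout]] scribe]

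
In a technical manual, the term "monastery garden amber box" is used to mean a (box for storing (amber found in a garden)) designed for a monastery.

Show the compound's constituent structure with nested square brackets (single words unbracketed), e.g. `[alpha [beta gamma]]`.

[monastery [[garden amber] box]]

Whole compound: head "box" (specifically "garden amber box"), modifier "monastery".
Within "garden amber box", the head is "box" and the modifier is "garden amber".
Within "garden amber", the head is "amber" and the modifier is "garden".
Putting it together: [monastery [[garden amber] box]].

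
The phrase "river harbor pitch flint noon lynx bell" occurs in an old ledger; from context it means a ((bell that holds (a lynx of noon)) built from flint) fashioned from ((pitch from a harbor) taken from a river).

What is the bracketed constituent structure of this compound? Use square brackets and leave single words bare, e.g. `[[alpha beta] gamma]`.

[[river [harbor pitch]] [flint [[noon lynx] bell]]]

Whole compound: head "bell" (specifically "flint noon lynx bell"), modifier "river harbor pitch".
"river harbor pitch" → head "pitch" (specifically "harbor pitch"), modifier "river".
"harbor pitch" → head "pitch", modifier "harbor".
"flint noon lynx bell" → head "bell" (specifically "noon lynx bell"), modifier "flint".
"noon lynx bell" → head "bell", modifier "noon lynx".
"noon lynx" → head "lynx", modifier "noon".
Putting it together: [[river [harbor pitch]] [flint [[noon lynx] bell]]].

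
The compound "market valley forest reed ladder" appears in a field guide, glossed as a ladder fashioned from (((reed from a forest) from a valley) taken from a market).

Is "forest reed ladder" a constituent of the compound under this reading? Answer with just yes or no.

no

The top-level split is [market valley forest reed] [ladder]; the full structure is [[market [valley [forest reed]]] ladder].
"forest reed ladder" straddles a constituent boundary, so it is not a single unit.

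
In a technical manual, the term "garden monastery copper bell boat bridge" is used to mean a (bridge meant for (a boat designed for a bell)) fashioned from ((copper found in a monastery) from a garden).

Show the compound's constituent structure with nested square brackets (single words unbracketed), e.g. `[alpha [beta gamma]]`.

Overall it is a kind of bridge (specifically "bell boat bridge"); the modifier is "garden monastery copper".
Inside "garden monastery copper": head "copper" (specifically "monastery copper"), modifier "garden".
Inside "monastery copper": head "copper", modifier "monastery".
Inside "bell boat bridge": head "bridge", modifier "bell boat".
Inside "bell boat": head "boat", modifier "bell".
Assembled: [[garden [monastery copper]] [[bell boat] bridge]].

[[garden [monastery copper]] [[bell boat] bridge]]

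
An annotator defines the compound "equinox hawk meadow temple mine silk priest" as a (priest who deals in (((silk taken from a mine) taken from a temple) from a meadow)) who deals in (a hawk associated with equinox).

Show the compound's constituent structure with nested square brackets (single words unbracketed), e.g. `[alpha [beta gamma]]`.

At the top level: head "priest" (specifically "meadow temple mine silk priest"); modifier "equinox hawk".
"equinox hawk" → head "hawk", modifier "equinox".
"meadow temple mine silk priest" → head "priest", modifier "meadow temple mine silk".
"meadow temple mine silk" → head "silk" (specifically "temple mine silk"), modifier "meadow".
"temple mine silk" → head "silk" (specifically "mine silk"), modifier "temple".
"mine silk" → head "silk", modifier "mine".
So the structure is [[equinox hawk] [[meadow [temple [mine silk]]] priest]].

[[equinox hawk] [[meadow [temple [mine silk]]] priest]]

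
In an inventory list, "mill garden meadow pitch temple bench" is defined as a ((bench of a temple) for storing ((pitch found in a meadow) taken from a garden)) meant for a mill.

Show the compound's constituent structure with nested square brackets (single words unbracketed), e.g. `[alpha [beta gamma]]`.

[mill [[garden [meadow pitch]] [temple bench]]]

Whole compound: head "bench" (specifically "garden meadow pitch temple bench"), modifier "mill".
Inside "garden meadow pitch temple bench": head "bench" (specifically "temple bench"), modifier "garden meadow pitch".
Inside "garden meadow pitch": head "pitch" (specifically "meadow pitch"), modifier "garden".
Inside "meadow pitch": head "pitch", modifier "meadow".
Inside "temple bench": head "bench", modifier "temple".
Putting it together: [mill [[garden [meadow pitch]] [temple bench]]].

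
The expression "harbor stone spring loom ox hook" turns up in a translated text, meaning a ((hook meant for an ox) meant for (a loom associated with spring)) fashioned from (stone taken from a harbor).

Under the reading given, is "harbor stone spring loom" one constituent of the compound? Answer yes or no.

The top-level split is [harbor stone] [spring loom ox hook]; the full structure is [[harbor stone] [[spring loom] [ox hook]]].
"harbor stone spring loom" straddles a constituent boundary, so it is not a single unit.

no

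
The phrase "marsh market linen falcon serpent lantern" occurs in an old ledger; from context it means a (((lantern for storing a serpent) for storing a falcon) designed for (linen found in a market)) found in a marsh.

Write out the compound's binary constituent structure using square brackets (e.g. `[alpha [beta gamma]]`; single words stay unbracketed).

At the top level: head "lantern" (specifically "market linen falcon serpent lantern"); modifier "marsh".
"market linen falcon serpent lantern" → head "lantern" (specifically "falcon serpent lantern"), modifier "market linen".
"market linen" → head "linen", modifier "market".
"falcon serpent lantern" → head "lantern" (specifically "serpent lantern"), modifier "falcon".
"serpent lantern" → head "lantern", modifier "serpent".
Putting it together: [marsh [[market linen] [falcon [serpent lantern]]]].

[marsh [[market linen] [falcon [serpent lantern]]]]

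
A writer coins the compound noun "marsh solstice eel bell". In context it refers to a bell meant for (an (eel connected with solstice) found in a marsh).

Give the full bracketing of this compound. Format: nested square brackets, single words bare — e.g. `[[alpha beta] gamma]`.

Overall it is a kind of bell; the modifier is "marsh solstice eel".
Inside "marsh solstice eel": head "eel" (specifically "solstice eel"), modifier "marsh".
Inside "solstice eel": head "eel", modifier "solstice".
Assembled: [[marsh [solstice eel]] bell].

[[marsh [solstice eel]] bell]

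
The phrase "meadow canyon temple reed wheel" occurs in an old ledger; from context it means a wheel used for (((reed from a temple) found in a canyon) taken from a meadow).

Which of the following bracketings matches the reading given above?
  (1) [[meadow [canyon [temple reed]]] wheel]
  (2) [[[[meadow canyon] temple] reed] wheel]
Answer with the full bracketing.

[[meadow [canyon [temple reed]]] wheel]

The paraphrase's head is the "wheel" part ("wheel"); its modifier is "meadow canyon temple reed".
That top-level split, carried through the inner groups, gives [[meadow [canyon [temple reed]]] wheel].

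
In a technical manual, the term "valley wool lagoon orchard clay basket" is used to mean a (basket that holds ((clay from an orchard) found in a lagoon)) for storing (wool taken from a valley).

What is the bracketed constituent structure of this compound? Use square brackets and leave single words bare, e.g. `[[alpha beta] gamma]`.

Whole compound: head "basket" (specifically "lagoon orchard clay basket"), modifier "valley wool".
Within "valley wool", the head is "wool" and the modifier is "valley".
Within "lagoon orchard clay basket", the head is "basket" and the modifier is "lagoon orchard clay".
Within "lagoon orchard clay", the head is "clay" (specifically "orchard clay") and the modifier is "lagoon".
Within "orchard clay", the head is "clay" and the modifier is "orchard".
Putting it together: [[valley wool] [[lagoon [orchard clay]] basket]].

[[valley wool] [[lagoon [orchard clay]] basket]]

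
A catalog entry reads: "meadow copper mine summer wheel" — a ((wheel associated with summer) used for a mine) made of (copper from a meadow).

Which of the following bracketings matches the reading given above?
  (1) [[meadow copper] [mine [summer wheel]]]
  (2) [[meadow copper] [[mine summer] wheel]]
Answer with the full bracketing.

[[meadow copper] [mine [summer wheel]]]

The paraphrase's head is the "wheel" part ("mine summer wheel"); its modifier is "meadow copper".
That top-level split, carried through the inner groups, gives [[meadow copper] [mine [summer wheel]]].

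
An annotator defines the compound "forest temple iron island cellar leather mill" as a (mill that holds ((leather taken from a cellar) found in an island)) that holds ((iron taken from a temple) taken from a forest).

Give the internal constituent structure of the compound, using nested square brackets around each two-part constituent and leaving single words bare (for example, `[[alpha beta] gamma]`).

Overall it is a kind of mill (specifically "island cellar leather mill"); the modifier is "forest temple iron".
Within "forest temple iron", the head is "iron" (specifically "temple iron") and the modifier is "forest".
Within "temple iron", the head is "iron" and the modifier is "temple".
Within "island cellar leather mill", the head is "mill" and the modifier is "island cellar leather".
Within "island cellar leather", the head is "leather" (specifically "cellar leather") and the modifier is "island".
Within "cellar leather", the head is "leather" and the modifier is "cellar".
So the structure is [[forest [temple iron]] [[island [cellar leather]] mill]].

[[forest [temple iron]] [[island [cellar leather]] mill]]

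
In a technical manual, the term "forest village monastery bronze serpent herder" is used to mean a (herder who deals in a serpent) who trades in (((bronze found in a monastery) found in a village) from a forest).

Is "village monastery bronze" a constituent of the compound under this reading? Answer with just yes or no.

yes

The paraphrase groups the words so that "village monastery bronze" is one unit: it corresponds to a single parenthesized sub-phrase.
The full structure is [[forest [village [monastery bronze]]] [serpent herder]], in which [village monastery bronze] is a constituent.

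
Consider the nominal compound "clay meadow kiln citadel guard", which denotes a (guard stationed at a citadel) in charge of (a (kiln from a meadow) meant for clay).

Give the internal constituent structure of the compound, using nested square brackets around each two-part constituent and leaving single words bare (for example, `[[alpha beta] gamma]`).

[[clay [meadow kiln]] [citadel guard]]

The outermost head in the paraphrase is "guard" (specifically "citadel guard"), modified by "clay meadow kiln".
"clay meadow kiln" → head "kiln" (specifically "meadow kiln"), modifier "clay".
"meadow kiln" → head "kiln", modifier "meadow".
"citadel guard" → head "guard", modifier "citadel".
So the structure is [[clay [meadow kiln]] [citadel guard]].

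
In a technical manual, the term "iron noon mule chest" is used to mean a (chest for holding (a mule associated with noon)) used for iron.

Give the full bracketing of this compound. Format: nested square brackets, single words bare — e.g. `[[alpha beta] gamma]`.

The outermost head in the paraphrase is "chest" (specifically "noon mule chest"), modified by "iron".
Within "noon mule chest", the head is "chest" and the modifier is "noon mule".
Within "noon mule", the head is "mule" and the modifier is "noon".
Assembled: [iron [[noon mule] chest]].

[iron [[noon mule] chest]]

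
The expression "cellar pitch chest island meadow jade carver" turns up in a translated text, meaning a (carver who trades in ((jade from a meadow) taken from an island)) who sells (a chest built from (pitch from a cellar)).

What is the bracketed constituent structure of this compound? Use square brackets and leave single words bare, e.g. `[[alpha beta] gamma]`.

[[[cellar pitch] chest] [[island [meadow jade]] carver]]

The outermost head in the paraphrase is "carver" (specifically "island meadow jade carver"), modified by "cellar pitch chest".
Inside "cellar pitch chest": head "chest", modifier "cellar pitch".
Inside "cellar pitch": head "pitch", modifier "cellar".
Inside "island meadow jade carver": head "carver", modifier "island meadow jade".
Inside "island meadow jade": head "jade" (specifically "meadow jade"), modifier "island".
Inside "meadow jade": head "jade", modifier "meadow".
Putting it together: [[[cellar pitch] chest] [[island [meadow jade]] carver]].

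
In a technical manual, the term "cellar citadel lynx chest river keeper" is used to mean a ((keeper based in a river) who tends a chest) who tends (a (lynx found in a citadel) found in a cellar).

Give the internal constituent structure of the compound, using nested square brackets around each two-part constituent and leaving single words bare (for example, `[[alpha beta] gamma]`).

Overall it is a kind of keeper (specifically "chest river keeper"); the modifier is "cellar citadel lynx".
Within "cellar citadel lynx", the head is "lynx" (specifically "citadel lynx") and the modifier is "cellar".
Within "citadel lynx", the head is "lynx" and the modifier is "citadel".
Within "chest river keeper", the head is "keeper" (specifically "river keeper") and the modifier is "chest".
Within "river keeper", the head is "keeper" and the modifier is "river".
Assembled: [[cellar [citadel lynx]] [chest [river keeper]]].

[[cellar [citadel lynx]] [chest [river keeper]]]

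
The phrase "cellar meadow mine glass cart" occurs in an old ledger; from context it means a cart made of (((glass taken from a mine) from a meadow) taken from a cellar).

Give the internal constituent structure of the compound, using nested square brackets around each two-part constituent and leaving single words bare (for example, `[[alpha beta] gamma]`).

The outermost head in the paraphrase is "cart", modified by "cellar meadow mine glass".
"cellar meadow mine glass" → head "glass" (specifically "meadow mine glass"), modifier "cellar".
"meadow mine glass" → head "glass" (specifically "mine glass"), modifier "meadow".
"mine glass" → head "glass", modifier "mine".
Assembled: [[cellar [meadow [mine glass]]] cart].

[[cellar [meadow [mine glass]]] cart]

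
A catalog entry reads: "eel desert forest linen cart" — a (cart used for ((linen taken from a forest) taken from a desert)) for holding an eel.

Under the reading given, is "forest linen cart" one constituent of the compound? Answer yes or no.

no

The top-level split is [eel] [desert forest linen cart]; the full structure is [eel [[desert [forest linen]] cart]].
"forest linen cart" straddles a constituent boundary, so it is not a single unit.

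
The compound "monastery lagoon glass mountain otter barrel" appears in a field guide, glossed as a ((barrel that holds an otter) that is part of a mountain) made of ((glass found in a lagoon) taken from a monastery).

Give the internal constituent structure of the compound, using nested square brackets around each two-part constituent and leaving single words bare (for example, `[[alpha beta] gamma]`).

Overall it is a kind of barrel (specifically "mountain otter barrel"); the modifier is "monastery lagoon glass".
"monastery lagoon glass" → head "glass" (specifically "lagoon glass"), modifier "monastery".
"lagoon glass" → head "glass", modifier "lagoon".
"mountain otter barrel" → head "barrel" (specifically "otter barrel"), modifier "mountain".
"otter barrel" → head "barrel", modifier "otter".
Assembled: [[monastery [lagoon glass]] [mountain [otter barrel]]].

[[monastery [lagoon glass]] [mountain [otter barrel]]]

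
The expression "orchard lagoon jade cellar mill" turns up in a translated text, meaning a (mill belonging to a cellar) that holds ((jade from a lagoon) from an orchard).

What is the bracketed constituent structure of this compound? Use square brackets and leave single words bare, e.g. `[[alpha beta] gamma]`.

The outermost head in the paraphrase is "mill" (specifically "cellar mill"), modified by "orchard lagoon jade".
Inside "orchard lagoon jade": head "jade" (specifically "lagoon jade"), modifier "orchard".
Inside "lagoon jade": head "jade", modifier "lagoon".
Inside "cellar mill": head "mill", modifier "cellar".
So the structure is [[orchard [lagoon jade]] [cellar mill]].

[[orchard [lagoon jade]] [cellar mill]]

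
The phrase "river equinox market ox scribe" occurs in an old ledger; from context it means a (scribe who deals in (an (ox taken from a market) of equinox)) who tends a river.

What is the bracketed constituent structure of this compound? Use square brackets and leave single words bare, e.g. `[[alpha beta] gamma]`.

[river [[equinox [market ox]] scribe]]

At the top level: head "scribe" (specifically "equinox market ox scribe"); modifier "river".
Within "equinox market ox scribe", the head is "scribe" and the modifier is "equinox market ox".
Within "equinox market ox", the head is "ox" (specifically "market ox") and the modifier is "equinox".
Within "market ox", the head is "ox" and the modifier is "market".
Putting it together: [river [[equinox [market ox]] scribe]].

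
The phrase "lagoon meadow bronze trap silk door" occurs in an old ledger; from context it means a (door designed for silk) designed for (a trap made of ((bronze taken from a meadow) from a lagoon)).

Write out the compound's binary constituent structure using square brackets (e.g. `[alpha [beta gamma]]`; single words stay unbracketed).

[[[lagoon [meadow bronze]] trap] [silk door]]

At the top level: head "door" (specifically "silk door"); modifier "lagoon meadow bronze trap".
"lagoon meadow bronze trap" → head "trap", modifier "lagoon meadow bronze".
"lagoon meadow bronze" → head "bronze" (specifically "meadow bronze"), modifier "lagoon".
"meadow bronze" → head "bronze", modifier "meadow".
"silk door" → head "door", modifier "silk".
So the structure is [[[lagoon [meadow bronze]] trap] [silk door]].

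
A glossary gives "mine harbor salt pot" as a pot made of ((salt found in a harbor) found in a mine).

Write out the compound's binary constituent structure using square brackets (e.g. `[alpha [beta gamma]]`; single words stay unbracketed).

The outermost head in the paraphrase is "pot", modified by "mine harbor salt".
"mine harbor salt" → head "salt" (specifically "harbor salt"), modifier "mine".
"harbor salt" → head "salt", modifier "harbor".
Assembled: [[mine [harbor salt]] pot].

[[mine [harbor salt]] pot]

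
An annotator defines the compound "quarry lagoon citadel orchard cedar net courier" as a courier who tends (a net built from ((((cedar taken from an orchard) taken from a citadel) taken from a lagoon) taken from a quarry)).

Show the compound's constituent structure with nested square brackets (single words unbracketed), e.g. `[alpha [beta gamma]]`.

[[[quarry [lagoon [citadel [orchard cedar]]]] net] courier]

At the top level: head "courier"; modifier "quarry lagoon citadel orchard cedar net".
Inside "quarry lagoon citadel orchard cedar net": head "net", modifier "quarry lagoon citadel orchard cedar".
Inside "quarry lagoon citadel orchard cedar": head "cedar" (specifically "lagoon citadel orchard cedar"), modifier "quarry".
Inside "lagoon citadel orchard cedar": head "cedar" (specifically "citadel orchard cedar"), modifier "lagoon".
Inside "citadel orchard cedar": head "cedar" (specifically "orchard cedar"), modifier "citadel".
Inside "orchard cedar": head "cedar", modifier "orchard".
Assembled: [[[quarry [lagoon [citadel [orchard cedar]]]] net] courier].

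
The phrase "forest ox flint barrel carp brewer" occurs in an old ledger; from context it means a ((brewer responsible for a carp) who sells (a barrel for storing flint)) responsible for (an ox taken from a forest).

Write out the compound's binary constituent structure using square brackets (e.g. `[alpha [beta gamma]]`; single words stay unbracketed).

At the top level: head "brewer" (specifically "flint barrel carp brewer"); modifier "forest ox".
Within "forest ox", the head is "ox" and the modifier is "forest".
Within "flint barrel carp brewer", the head is "brewer" (specifically "carp brewer") and the modifier is "flint barrel".
Within "flint barrel", the head is "barrel" and the modifier is "flint".
Within "carp brewer", the head is "brewer" and the modifier is "carp".
Assembled: [[forest ox] [[flint barrel] [carp brewer]]].

[[forest ox] [[flint barrel] [carp brewer]]]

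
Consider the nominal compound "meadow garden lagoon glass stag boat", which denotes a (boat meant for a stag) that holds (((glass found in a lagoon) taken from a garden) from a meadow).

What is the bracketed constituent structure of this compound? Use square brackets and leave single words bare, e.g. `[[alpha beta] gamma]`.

[[meadow [garden [lagoon glass]]] [stag boat]]

Overall it is a kind of boat (specifically "stag boat"); the modifier is "meadow garden lagoon glass".
Within "meadow garden lagoon glass", the head is "glass" (specifically "garden lagoon glass") and the modifier is "meadow".
Within "garden lagoon glass", the head is "glass" (specifically "lagoon glass") and the modifier is "garden".
Within "lagoon glass", the head is "glass" and the modifier is "lagoon".
Within "stag boat", the head is "boat" and the modifier is "stag".
Putting it together: [[meadow [garden [lagoon glass]]] [stag boat]].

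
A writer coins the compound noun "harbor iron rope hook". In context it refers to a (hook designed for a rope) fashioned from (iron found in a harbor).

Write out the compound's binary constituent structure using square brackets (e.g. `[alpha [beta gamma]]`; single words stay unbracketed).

At the top level: head "hook" (specifically "rope hook"); modifier "harbor iron".
Within "harbor iron", the head is "iron" and the modifier is "harbor".
Within "rope hook", the head is "hook" and the modifier is "rope".
Putting it together: [[harbor iron] [rope hook]].

[[harbor iron] [rope hook]]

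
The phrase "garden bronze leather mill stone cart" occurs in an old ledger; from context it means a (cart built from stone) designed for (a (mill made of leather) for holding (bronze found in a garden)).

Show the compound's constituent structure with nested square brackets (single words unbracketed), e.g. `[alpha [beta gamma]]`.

[[[garden bronze] [leather mill]] [stone cart]]

Overall it is a kind of cart (specifically "stone cart"); the modifier is "garden bronze leather mill".
Within "garden bronze leather mill", the head is "mill" (specifically "leather mill") and the modifier is "garden bronze".
Within "garden bronze", the head is "bronze" and the modifier is "garden".
Within "leather mill", the head is "mill" and the modifier is "leather".
Within "stone cart", the head is "cart" and the modifier is "stone".
Putting it together: [[[garden bronze] [leather mill]] [stone cart]].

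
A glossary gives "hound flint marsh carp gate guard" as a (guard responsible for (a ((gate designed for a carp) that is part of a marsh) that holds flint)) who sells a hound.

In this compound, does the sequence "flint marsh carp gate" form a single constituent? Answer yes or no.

yes

The paraphrase groups the words so that "flint marsh carp gate" is one unit: it corresponds to a single parenthesized sub-phrase.
The full structure is [hound [[flint [marsh [carp gate]]] guard]], in which [flint marsh carp gate] is a constituent.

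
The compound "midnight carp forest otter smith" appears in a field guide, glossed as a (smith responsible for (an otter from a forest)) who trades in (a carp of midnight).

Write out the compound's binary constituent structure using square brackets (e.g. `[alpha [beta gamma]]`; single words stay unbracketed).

[[midnight carp] [[forest otter] smith]]

The outermost head in the paraphrase is "smith" (specifically "forest otter smith"), modified by "midnight carp".
"midnight carp" → head "carp", modifier "midnight".
"forest otter smith" → head "smith", modifier "forest otter".
"forest otter" → head "otter", modifier "forest".
So the structure is [[midnight carp] [[forest otter] smith]].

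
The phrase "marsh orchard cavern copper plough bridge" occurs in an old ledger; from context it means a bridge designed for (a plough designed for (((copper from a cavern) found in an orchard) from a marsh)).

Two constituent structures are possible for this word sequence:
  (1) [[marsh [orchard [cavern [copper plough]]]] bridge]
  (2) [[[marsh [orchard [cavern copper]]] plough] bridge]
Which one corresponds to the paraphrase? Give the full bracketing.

[[[marsh [orchard [cavern copper]]] plough] bridge]

The paraphrase's head is the "bridge" part ("bridge"); its modifier is "marsh orchard cavern copper plough".
That top-level split, carried through the inner groups, gives [[[marsh [orchard [cavern copper]]] plough] bridge].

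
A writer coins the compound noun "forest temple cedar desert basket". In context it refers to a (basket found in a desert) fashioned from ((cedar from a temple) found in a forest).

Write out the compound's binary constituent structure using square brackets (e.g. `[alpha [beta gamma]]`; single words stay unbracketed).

The outermost head in the paraphrase is "basket" (specifically "desert basket"), modified by "forest temple cedar".
"forest temple cedar" → head "cedar" (specifically "temple cedar"), modifier "forest".
"temple cedar" → head "cedar", modifier "temple".
"desert basket" → head "basket", modifier "desert".
Assembled: [[forest [temple cedar]] [desert basket]].

[[forest [temple cedar]] [desert basket]]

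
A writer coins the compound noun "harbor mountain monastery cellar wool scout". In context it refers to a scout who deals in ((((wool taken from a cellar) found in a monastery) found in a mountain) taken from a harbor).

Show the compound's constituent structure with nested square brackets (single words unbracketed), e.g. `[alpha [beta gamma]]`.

The outermost head in the paraphrase is "scout", modified by "harbor mountain monastery cellar wool".
Inside "harbor mountain monastery cellar wool": head "wool" (specifically "mountain monastery cellar wool"), modifier "harbor".
Inside "mountain monastery cellar wool": head "wool" (specifically "monastery cellar wool"), modifier "mountain".
Inside "monastery cellar wool": head "wool" (specifically "cellar wool"), modifier "monastery".
Inside "cellar wool": head "wool", modifier "cellar".
So the structure is [[harbor [mountain [monastery [cellar wool]]]] scout].

[[harbor [mountain [monastery [cellar wool]]]] scout]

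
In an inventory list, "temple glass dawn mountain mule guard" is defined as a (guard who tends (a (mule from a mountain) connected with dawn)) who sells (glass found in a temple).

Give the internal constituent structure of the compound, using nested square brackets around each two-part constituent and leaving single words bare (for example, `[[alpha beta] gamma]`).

Whole compound: head "guard" (specifically "dawn mountain mule guard"), modifier "temple glass".
"temple glass" → head "glass", modifier "temple".
"dawn mountain mule guard" → head "guard", modifier "dawn mountain mule".
"dawn mountain mule" → head "mule" (specifically "mountain mule"), modifier "dawn".
"mountain mule" → head "mule", modifier "mountain".
Assembled: [[temple glass] [[dawn [mountain mule]] guard]].

[[temple glass] [[dawn [mountain mule]] guard]]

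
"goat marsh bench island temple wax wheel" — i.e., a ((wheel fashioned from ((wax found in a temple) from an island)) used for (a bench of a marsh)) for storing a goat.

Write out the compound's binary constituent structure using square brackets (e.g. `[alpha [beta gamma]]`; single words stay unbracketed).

Whole compound: head "wheel" (specifically "marsh bench island temple wax wheel"), modifier "goat".
Inside "marsh bench island temple wax wheel": head "wheel" (specifically "island temple wax wheel"), modifier "marsh bench".
Inside "marsh bench": head "bench", modifier "marsh".
Inside "island temple wax wheel": head "wheel", modifier "island temple wax".
Inside "island temple wax": head "wax" (specifically "temple wax"), modifier "island".
Inside "temple wax": head "wax", modifier "temple".
Putting it together: [goat [[marsh bench] [[island [temple wax]] wheel]]].

[goat [[marsh bench] [[island [temple wax]] wheel]]]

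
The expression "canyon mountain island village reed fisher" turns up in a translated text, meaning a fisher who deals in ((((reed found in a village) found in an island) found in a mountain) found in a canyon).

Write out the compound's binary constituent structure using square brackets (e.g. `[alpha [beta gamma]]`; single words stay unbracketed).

Overall it is a kind of fisher; the modifier is "canyon mountain island village reed".
Inside "canyon mountain island village reed": head "reed" (specifically "mountain island village reed"), modifier "canyon".
Inside "mountain island village reed": head "reed" (specifically "island village reed"), modifier "mountain".
Inside "island village reed": head "reed" (specifically "village reed"), modifier "island".
Inside "village reed": head "reed", modifier "village".
Putting it together: [[canyon [mountain [island [village reed]]]] fisher].

[[canyon [mountain [island [village reed]]]] fisher]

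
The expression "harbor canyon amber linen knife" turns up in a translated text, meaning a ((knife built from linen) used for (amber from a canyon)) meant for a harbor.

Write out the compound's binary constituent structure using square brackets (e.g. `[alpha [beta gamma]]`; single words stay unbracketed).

[harbor [[canyon amber] [linen knife]]]

Overall it is a kind of knife (specifically "canyon amber linen knife"); the modifier is "harbor".
"canyon amber linen knife" → head "knife" (specifically "linen knife"), modifier "canyon amber".
"canyon amber" → head "amber", modifier "canyon".
"linen knife" → head "knife", modifier "linen".
Assembled: [harbor [[canyon amber] [linen knife]]].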